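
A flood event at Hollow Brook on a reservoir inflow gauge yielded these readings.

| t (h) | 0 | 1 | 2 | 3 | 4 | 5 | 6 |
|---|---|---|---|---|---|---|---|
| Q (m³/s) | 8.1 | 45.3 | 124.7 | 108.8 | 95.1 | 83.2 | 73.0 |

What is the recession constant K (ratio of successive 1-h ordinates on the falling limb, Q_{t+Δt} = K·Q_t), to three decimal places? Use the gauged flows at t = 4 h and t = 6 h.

Using the recession-limb readings at t = 4 h and t = 6 h: Q falls from 95.1 to 73.0 m³/s over 2 intervals.
K = (Q₂/Q₁)^(1/2) = (73.0/95.1)^(1/2) = 0.876.

K ≈ 0.876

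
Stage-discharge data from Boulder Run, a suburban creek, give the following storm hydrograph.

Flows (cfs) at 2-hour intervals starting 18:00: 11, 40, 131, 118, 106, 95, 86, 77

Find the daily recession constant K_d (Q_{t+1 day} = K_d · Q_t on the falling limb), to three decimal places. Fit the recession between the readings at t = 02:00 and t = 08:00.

K_d ≈ 0.278

Between t = 02:00 and t = 08:00 the flow falls from 106 to 77 cfs over 3×2 h = 6 h.
Per-interval ratio K = (77/106)^(1/3) = 0.8989; K_d = K^(24/2) = 0.278.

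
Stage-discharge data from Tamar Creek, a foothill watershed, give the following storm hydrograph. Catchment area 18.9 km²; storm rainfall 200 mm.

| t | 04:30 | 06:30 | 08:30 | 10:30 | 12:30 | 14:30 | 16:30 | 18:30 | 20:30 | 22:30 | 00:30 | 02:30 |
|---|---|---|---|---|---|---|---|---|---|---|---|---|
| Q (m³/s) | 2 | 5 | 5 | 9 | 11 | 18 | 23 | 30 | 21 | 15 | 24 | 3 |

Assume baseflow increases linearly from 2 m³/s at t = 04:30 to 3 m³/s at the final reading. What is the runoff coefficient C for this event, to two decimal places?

C ≈ 0.26

ΣQ_DR = 136.0 m³/s; V = ΣQ_DR·Δt = 9.792 × 10^5 m³.
Runoff depth d = V / A = 51.81 mm.
C = d / P = 51.81 / 200 = 0.26.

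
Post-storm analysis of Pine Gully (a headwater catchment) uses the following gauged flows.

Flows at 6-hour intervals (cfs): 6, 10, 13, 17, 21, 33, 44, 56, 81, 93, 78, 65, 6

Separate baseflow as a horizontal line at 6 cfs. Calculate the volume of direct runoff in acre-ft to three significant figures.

Direct-runoff ordinates (Q − Q_b): 0.0, 4.0, 7.0, 11.0, 15.0, 27.0, 38.0, 50.0, 75.0, 87.0, 72.0, 59.0, 0.0 cfs.
ΣQ_DR = 445.0 cfs.
With Δt = 6 h = 21600 s, V = ΣQ_DR · Δt = 445.0 × 21600 = 9.61 × 10^6 ft³ = 221 acre-ft.

V ≈ 221 acre-ft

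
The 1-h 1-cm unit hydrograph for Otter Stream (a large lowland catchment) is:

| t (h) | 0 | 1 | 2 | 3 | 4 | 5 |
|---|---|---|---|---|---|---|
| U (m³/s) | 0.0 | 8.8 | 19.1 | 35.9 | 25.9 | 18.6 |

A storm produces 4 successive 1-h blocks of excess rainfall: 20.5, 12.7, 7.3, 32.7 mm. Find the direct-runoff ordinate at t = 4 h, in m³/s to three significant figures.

By discrete convolution, Q_j = Σ (P_i / 10 mm) · U_{j−i}.
At t = 4 h (j=4): Q = (20.5/10)·25.9 + (12.7/10)·35.9 + (7.3/10)·19.1 + (32.7/10)·8.8 = 141 m³/s.

Q ≈ 141 m³/s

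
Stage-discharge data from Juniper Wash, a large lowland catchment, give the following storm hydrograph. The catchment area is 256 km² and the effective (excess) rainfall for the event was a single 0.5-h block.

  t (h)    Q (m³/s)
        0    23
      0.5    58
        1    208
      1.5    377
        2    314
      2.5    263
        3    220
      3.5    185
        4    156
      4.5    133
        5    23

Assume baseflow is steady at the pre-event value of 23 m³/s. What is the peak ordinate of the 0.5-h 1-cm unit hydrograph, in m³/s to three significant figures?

Direct runoff: 0.0, 35.0, 185.0, 354.0, 291.0, 240.0, 197.0, 162.0, 133.0, 110.0, 0.0 m³/s; ΣQ_DR = 1707 m³/s, peak = 354.0 m³/s.
Runoff depth d = ΣQ_DR·Δt / A = 1707 × 1800 / (256 km²) = 12.00 mm.
The 1-cm UH is the DRH scaled by (10 mm)/d, so U_p = 354.0 × 10/12.00 = 295 m³/s.

U_p ≈ 295 m³/s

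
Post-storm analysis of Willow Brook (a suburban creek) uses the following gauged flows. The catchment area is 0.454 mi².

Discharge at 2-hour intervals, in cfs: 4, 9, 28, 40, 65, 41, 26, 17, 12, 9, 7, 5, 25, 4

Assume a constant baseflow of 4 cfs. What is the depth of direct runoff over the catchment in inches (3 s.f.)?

d ≈ 1.61 in

Direct runoff: 0.0, 5.0, 24.0, 36.0, 61.0, 37.0, 22.0, 13.0, 8.0, 5.0, 3.0, 1.0, 21.0, 0.0 cfs; ΣQ_DR = 236.0 cfs.
V = ΣQ_DR · Δt = 236.0 × 7200 s = 1.699 × 10^6 ft³.
Over A = 0.454 mi², depth = V / A = 1.61 in.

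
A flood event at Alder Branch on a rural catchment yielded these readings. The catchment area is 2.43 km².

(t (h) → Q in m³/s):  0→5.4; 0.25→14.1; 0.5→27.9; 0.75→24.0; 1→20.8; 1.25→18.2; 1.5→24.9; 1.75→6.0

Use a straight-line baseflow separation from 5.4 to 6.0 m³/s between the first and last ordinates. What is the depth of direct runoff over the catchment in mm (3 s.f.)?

d ≈ 35.4 mm

Direct runoff: 0.00, 8.61, 22.33, 18.34, 15.06, 12.37, 18.99, 0.00 m³/s; ΣQ_DR = 95.70 m³/s.
V = ΣQ_DR · Δt = 95.70 × 900 s = 86130 m³.
Over A = 2.43 km², depth = V / A = 35.4 mm.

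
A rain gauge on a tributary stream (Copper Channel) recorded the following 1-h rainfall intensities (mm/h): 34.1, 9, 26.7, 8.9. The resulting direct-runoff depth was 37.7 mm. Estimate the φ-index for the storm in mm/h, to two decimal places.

φ ≈ 11.55 mm/h

Only the 2 blocks with intensity above φ contribute runoff: 34.1, 26.7 mm/h.
Σ(I−φ)·Δt = d  ⇒  (34.1+26.7 − 2φ)·1 = 37.7
φ = (60.80 − 37.7/1) / 2 = 11.55 mm/h.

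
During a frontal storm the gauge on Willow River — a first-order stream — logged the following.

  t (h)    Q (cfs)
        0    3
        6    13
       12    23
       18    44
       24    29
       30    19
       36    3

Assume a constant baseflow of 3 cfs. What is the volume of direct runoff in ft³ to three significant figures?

Direct-runoff ordinates (Q − Q_b): 0.0, 10.0, 20.0, 41.0, 26.0, 16.0, 0.0 cfs.
ΣQ_DR = 113.0 cfs.
With Δt = 6 h = 21600 s, V = ΣQ_DR · Δt = 113.0 × 21600 = 2.44 × 10^6 ft³.

V ≈ 2.44 × 10^6 ft³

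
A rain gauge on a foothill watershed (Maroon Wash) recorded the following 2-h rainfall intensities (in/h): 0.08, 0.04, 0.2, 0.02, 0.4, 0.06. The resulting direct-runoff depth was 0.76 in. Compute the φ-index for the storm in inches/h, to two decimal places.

φ ≈ 0.11 in/h

Only the 2 blocks with intensity above φ contribute runoff: 0.2, 0.4 in/h.
Σ(I−φ)·Δt = d  ⇒  (0.2+0.4 − 2φ)·2 = 0.76
φ = (0.6000 − 0.76/2) / 2 = 0.11 in/h.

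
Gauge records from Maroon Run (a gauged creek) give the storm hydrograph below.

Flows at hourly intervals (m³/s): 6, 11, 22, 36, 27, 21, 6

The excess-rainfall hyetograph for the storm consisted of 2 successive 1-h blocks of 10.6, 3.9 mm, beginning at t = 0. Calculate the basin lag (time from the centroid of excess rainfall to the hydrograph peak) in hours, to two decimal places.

Centroid of excess rainfall: t_c = Σ P_i·t̄_i / ΣP_i = 0.7690 h (block centres at 0.5, 1.5 h).
Hydrograph peak occurs at t = 3 h, so basin lag t_L = 3 − 0.7690 = 2.23 h.

t_L ≈ 2.23 h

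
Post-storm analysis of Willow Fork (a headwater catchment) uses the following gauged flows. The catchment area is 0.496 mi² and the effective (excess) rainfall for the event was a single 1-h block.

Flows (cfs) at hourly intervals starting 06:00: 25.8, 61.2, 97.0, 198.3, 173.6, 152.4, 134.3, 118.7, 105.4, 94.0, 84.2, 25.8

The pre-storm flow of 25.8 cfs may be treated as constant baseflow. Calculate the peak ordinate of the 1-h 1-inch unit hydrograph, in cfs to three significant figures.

Direct runoff: 0.0, 35.4, 71.2, 172.5, 147.8, 126.6, 108.5, 92.9, 79.6, 68.2, 58.4, 0.0 cfs; ΣQ_DR = 961.1 cfs, peak = 172.5 cfs.
Runoff depth d = ΣQ_DR·Δt / A = 961.1 × 3600 / (0.496 mi²) = 3.003 in.
The 1-inch UH is the DRH scaled by (1 in)/d, so U_p = 172.5 × 1/3.003 = 57.4 cfs.

U_p ≈ 57.4 cfs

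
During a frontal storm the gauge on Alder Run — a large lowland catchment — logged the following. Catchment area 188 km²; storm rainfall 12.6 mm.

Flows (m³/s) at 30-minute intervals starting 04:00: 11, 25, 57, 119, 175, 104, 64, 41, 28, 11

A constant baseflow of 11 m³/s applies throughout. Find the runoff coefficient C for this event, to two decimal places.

ΣQ_DR = 525.0 m³/s; V = ΣQ_DR·Δt = 9.450 × 10^5 m³.
Runoff depth d = V / A = 5.027 mm.
C = d / P = 5.027 / 12.6 = 0.40.

C ≈ 0.40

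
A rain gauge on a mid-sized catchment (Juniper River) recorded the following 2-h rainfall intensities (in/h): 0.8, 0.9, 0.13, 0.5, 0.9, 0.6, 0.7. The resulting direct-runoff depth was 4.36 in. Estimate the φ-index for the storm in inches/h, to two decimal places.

φ ≈ 0.37 in/h

Only the 6 blocks with intensity above φ contribute runoff: 0.8, 0.9, 0.5, 0.9, 0.6, 0.7 in/h.
Σ(I−φ)·Δt = d  ⇒  (0.8+0.9+0.5+0.9+0.6+0.7 − 6φ)·2 = 4.36
φ = (4.400 − 4.36/2) / 6 = 0.37 in/h.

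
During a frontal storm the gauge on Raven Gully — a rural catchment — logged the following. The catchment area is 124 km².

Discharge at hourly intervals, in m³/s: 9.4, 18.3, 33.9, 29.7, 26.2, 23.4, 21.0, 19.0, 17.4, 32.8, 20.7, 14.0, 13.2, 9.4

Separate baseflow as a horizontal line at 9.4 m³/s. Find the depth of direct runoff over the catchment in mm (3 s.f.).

Direct runoff: 0.0, 8.9, 24.5, 20.3, 16.8, 14.0, 11.6, 9.6, 8.0, 23.4, 11.3, 4.6, 3.8, 0.0 m³/s; ΣQ_DR = 156.8 m³/s.
V = ΣQ_DR · Δt = 156.8 × 3600 s = 5.645 × 10^5 m³.
Over A = 124 km², depth = V / A = 4.55 mm.

d ≈ 4.55 mm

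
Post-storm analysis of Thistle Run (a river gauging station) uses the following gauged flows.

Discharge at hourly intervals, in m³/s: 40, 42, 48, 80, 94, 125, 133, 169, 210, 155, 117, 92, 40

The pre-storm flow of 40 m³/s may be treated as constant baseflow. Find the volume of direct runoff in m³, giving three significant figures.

V ≈ 2.97 × 10^6 m³

Direct-runoff ordinates (Q − Q_b): 0.0, 2.0, 8.0, 40.0, 54.0, 85.0, 93.0, 129.0, 170.0, 115.0, 77.0, 52.0, 0.0 m³/s.
ΣQ_DR = 825.0 m³/s.
With Δt = 1 h = 3600 s, V = ΣQ_DR · Δt = 825.0 × 3600 = 2.97 × 10^6 m³.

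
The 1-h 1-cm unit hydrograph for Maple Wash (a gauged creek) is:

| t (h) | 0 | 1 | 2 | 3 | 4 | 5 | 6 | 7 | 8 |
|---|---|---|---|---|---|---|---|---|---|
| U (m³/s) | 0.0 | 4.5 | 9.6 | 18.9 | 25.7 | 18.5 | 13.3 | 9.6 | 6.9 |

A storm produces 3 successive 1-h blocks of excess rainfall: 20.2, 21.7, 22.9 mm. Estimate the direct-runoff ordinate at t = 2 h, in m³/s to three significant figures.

By discrete convolution, Q_j = Σ (P_i / 10 mm) · U_{j−i}.
At t = 2 h (j=2): Q = (20.2/10)·9.6 + (21.7/10)·4.5 + (22.9/10)·0.0 = 29.2 m³/s.

Q ≈ 29.2 m³/s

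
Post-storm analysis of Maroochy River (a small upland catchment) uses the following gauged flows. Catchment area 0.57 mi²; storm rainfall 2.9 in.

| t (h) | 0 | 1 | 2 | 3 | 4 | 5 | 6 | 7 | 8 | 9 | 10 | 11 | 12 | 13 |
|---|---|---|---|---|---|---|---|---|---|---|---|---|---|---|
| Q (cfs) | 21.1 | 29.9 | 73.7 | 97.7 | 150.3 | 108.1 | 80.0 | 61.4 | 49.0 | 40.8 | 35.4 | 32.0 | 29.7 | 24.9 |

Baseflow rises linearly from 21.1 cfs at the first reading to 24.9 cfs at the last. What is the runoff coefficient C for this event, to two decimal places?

C ≈ 0.48

ΣQ_DR = 512.0 cfs; V = ΣQ_DR·Δt = 1.843 × 10^6 ft³.
Runoff depth d = V / A = 1.392 in.
C = d / P = 1.392 / 2.9 = 0.48.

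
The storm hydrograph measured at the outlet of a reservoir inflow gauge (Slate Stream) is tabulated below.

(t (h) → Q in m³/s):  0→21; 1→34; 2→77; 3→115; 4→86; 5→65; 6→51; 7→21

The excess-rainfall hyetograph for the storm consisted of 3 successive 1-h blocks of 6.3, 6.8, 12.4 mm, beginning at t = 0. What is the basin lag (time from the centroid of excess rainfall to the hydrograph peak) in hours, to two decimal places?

t_L ≈ 1.26 h

Centroid of excess rainfall: t_c = Σ P_i·t̄_i / ΣP_i = 1.7392 h (block centres at 0.5, 1.5, 2.5 h).
Hydrograph peak occurs at t = 3 h, so basin lag t_L = 3 − 1.7392 = 1.26 h.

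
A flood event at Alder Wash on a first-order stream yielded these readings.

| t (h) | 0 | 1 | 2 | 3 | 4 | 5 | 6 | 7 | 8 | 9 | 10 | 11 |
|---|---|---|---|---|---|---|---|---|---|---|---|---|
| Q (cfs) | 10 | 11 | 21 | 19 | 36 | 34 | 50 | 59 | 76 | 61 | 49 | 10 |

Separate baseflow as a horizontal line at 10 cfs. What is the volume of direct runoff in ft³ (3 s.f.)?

Direct-runoff ordinates (Q − Q_b): 0.0, 1.0, 11.0, 9.0, 26.0, 24.0, 40.0, 49.0, 66.0, 51.0, 39.0, 0.0 cfs.
ΣQ_DR = 316.0 cfs.
With Δt = 1 h = 3600 s, V = ΣQ_DR · Δt = 316.0 × 3600 = 1.14 × 10^6 ft³.

V ≈ 1.14 × 10^6 ft³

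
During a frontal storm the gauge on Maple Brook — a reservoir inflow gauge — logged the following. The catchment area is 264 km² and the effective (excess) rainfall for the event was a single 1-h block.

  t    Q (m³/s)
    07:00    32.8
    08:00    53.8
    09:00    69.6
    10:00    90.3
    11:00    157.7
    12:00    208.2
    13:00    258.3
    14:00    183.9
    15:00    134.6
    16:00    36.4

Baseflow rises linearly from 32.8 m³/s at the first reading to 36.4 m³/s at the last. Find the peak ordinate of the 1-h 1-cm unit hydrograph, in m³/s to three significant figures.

U_p ≈ 186 m³/s

Direct runoff: 0.00, 20.60, 36.00, 56.30, 123.30, 173.40, 223.10, 148.30, 98.60, 0.00 m³/s; ΣQ_DR = 879.6 m³/s, peak = 223.10 m³/s.
Runoff depth d = ΣQ_DR·Δt / A = 879.6 × 3600 / (264 km²) = 11.99 mm.
The 1-cm UH is the DRH scaled by (10 mm)/d, so U_p = 223.10 × 10/11.99 = 186 m³/s.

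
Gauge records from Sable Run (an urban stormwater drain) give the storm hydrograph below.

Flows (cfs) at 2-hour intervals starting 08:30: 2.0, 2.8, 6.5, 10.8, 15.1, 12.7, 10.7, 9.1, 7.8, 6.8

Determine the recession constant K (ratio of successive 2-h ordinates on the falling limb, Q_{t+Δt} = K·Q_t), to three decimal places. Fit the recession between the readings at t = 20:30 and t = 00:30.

Using the recession-limb readings at t = 20:30 and t = 00:30: Q falls from 10.7 to 7.8 cfs over 2 intervals.
K = (Q₂/Q₁)^(1/2) = (7.8/10.7)^(1/2) = 0.854.

K ≈ 0.854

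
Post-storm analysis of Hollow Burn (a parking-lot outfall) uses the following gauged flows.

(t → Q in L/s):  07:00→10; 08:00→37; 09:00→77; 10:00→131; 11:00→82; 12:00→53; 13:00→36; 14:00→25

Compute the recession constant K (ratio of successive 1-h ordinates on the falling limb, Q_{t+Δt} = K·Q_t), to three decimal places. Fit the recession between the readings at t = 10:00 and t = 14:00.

Using the recession-limb readings at t = 10:00 and t = 14:00: Q falls from 131 to 25 L/s over 4 intervals.
K = (Q₂/Q₁)^(1/4) = (25/131)^(1/4) = 0.661.

K ≈ 0.661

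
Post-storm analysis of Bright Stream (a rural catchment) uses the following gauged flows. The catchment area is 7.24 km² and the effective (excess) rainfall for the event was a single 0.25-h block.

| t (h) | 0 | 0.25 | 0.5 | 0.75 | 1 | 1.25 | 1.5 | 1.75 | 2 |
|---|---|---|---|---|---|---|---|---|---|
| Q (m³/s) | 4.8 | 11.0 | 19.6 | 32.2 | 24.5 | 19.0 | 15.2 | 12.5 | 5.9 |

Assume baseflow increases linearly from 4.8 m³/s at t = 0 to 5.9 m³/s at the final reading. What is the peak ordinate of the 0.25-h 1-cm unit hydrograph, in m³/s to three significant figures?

Direct runoff: 0.00, 6.06, 14.53, 26.99, 19.15, 13.51, 9.57, 6.74, 0.00 m³/s; ΣQ_DR = 96.55 m³/s, peak = 26.99 m³/s.
Runoff depth d = ΣQ_DR·Δt / A = 96.55 × 900 / (7.24 km²) = 12.00 mm.
The 1-cm UH is the DRH scaled by (10 mm)/d, so U_p = 26.99 × 10/12.00 = 22.5 m³/s.

U_p ≈ 22.5 m³/s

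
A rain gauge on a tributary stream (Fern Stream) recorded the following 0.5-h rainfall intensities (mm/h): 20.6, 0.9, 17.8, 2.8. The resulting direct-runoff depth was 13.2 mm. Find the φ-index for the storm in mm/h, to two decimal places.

Only the 2 blocks with intensity above φ contribute runoff: 20.6, 17.8 mm/h.
Σ(I−φ)·Δt = d  ⇒  (20.6+17.8 − 2φ)·0.5 = 13.2
φ = (38.40 − 13.2/0.5) / 2 = 6.00 mm/h.

φ ≈ 6.00 mm/h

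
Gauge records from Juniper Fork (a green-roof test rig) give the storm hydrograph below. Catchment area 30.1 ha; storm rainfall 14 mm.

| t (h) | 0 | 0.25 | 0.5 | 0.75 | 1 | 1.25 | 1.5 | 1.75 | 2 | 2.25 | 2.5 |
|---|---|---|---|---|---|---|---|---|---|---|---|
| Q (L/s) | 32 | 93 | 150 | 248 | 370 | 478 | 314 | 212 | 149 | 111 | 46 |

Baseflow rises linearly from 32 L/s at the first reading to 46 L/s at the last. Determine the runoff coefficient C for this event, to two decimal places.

ΣQ_DR = 1774 L/s; V = ΣQ_DR·Δt = 1.597 × 10^6 L.
Runoff depth d = V / A = 5.304 mm.
C = d / P = 5.304 / 14 = 0.38.

C ≈ 0.38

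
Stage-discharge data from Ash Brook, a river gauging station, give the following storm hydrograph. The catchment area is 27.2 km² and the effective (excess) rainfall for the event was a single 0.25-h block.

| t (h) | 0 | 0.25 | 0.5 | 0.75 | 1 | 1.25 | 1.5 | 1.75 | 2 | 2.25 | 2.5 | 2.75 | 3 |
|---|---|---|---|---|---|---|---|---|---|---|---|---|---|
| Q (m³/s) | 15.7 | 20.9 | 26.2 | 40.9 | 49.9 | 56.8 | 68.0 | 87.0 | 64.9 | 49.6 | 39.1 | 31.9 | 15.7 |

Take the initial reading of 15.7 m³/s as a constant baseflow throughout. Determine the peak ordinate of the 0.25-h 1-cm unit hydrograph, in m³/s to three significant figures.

Direct runoff: 0.0, 5.2, 10.5, 25.2, 34.2, 41.1, 52.3, 71.3, 49.2, 33.9, 23.4, 16.2, 0.0 m³/s; ΣQ_DR = 362.5 m³/s, peak = 71.3 m³/s.
Runoff depth d = ΣQ_DR·Δt / A = 362.5 × 900 / (27.2 km²) = 11.99 mm.
The 1-cm UH is the DRH scaled by (10 mm)/d, so U_p = 71.3 × 10/11.99 = 59.4 m³/s.

U_p ≈ 59.4 m³/s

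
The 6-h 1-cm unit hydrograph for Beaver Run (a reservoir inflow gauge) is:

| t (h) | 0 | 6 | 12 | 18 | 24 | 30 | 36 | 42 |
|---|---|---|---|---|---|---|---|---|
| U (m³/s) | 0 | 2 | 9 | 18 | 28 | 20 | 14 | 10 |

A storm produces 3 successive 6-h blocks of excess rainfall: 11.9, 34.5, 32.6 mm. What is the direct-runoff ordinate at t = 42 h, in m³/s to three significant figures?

By discrete convolution, Q_j = Σ (P_i / 10 mm) · U_{j−i}.
At t = 42 h (j=7): Q = (11.9/10)·10 + (34.5/10)·14 + (32.6/10)·20 = 125 m³/s.

Q ≈ 125 m³/s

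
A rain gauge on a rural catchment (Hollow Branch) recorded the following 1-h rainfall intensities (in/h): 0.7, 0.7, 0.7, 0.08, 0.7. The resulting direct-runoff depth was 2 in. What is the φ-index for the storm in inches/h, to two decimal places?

φ ≈ 0.20 in/h

Only the 4 blocks with intensity above φ contribute runoff: 0.7, 0.7, 0.7, 0.7 in/h.
Σ(I−φ)·Δt = d  ⇒  (0.7+0.7+0.7+0.7 − 4φ)·1 = 2
φ = (2.800 − 2/1) / 4 = 0.20 in/h.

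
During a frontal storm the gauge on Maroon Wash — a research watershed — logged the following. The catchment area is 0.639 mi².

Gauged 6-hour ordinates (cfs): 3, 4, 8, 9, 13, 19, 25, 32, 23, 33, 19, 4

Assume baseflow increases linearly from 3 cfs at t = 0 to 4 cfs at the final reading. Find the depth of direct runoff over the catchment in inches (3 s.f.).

Direct runoff: 0.00, 0.91, 4.82, 5.73, 9.64, 15.55, 21.45, 28.36, 19.27, 29.18, 15.09, 0.00 cfs; ΣQ_DR = 150.0 cfs.
V = ΣQ_DR · Δt = 150.0 × 21600 s = 3.240 × 10^6 ft³.
Over A = 0.639 mi², depth = V / A = 2.18 in.

d ≈ 2.18 in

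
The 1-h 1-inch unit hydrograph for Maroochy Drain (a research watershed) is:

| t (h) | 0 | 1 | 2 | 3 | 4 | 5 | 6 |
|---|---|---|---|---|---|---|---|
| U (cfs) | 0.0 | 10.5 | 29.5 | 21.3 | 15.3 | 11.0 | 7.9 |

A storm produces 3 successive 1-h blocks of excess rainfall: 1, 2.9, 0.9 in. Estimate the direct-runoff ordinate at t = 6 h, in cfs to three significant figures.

Q ≈ 53.6 cfs

By discrete convolution, Q_j = Σ (P_i / 1 in) · U_{j−i}.
At t = 6 h (j=6): Q = (1/1)·7.9 + (2.9/1)·11.0 + (0.9/1)·15.3 = 53.6 cfs.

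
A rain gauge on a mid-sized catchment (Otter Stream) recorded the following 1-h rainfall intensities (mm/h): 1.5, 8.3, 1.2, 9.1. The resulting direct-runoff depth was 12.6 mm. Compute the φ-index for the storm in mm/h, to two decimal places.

φ ≈ 2.40 mm/h

Only the 2 blocks with intensity above φ contribute runoff: 8.3, 9.1 mm/h.
Σ(I−φ)·Δt = d  ⇒  (8.3+9.1 − 2φ)·1 = 12.6
φ = (17.40 − 12.6/1) / 2 = 2.40 mm/h.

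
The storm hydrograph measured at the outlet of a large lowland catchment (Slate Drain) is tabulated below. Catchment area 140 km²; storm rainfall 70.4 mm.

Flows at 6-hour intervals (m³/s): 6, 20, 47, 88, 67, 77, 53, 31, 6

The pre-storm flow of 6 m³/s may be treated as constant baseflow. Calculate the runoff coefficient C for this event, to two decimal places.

ΣQ_DR = 341.0 m³/s; V = ΣQ_DR·Δt = 7.366 × 10^6 m³.
Runoff depth d = V / A = 52.61 mm.
C = d / P = 52.61 / 70.4 = 0.75.

C ≈ 0.75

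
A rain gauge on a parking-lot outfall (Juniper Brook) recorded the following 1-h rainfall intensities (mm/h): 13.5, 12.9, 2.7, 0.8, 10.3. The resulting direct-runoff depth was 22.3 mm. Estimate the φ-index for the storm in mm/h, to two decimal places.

φ ≈ 4.80 mm/h

Only the 3 blocks with intensity above φ contribute runoff: 13.5, 12.9, 10.3 mm/h.
Σ(I−φ)·Δt = d  ⇒  (13.5+12.9+10.3 − 3φ)·1 = 22.3
φ = (36.70 − 22.3/1) / 3 = 4.80 mm/h.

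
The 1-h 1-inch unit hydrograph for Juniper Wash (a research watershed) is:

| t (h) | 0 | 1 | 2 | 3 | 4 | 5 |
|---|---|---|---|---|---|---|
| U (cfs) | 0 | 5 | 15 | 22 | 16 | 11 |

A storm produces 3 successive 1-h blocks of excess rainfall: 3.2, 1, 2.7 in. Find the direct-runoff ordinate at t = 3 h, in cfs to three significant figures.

Q ≈ 98.9 cfs

By discrete convolution, Q_j = Σ (P_i / 1 in) · U_{j−i}.
At t = 3 h (j=3): Q = (3.2/1)·22 + (1/1)·15 + (2.7/1)·5 = 98.9 cfs.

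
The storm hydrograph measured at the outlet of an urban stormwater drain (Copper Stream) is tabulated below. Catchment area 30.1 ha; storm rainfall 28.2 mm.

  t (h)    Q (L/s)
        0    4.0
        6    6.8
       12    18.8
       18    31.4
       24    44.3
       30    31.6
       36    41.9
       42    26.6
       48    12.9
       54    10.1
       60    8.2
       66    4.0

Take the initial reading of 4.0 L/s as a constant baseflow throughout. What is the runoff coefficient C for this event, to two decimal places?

C ≈ 0.49

ΣQ_DR = 192.6 L/s; V = ΣQ_DR·Δt = 4.160 × 10^6 L.
Runoff depth d = V / A = 13.82 mm.
C = d / P = 13.82 / 28.2 = 0.49.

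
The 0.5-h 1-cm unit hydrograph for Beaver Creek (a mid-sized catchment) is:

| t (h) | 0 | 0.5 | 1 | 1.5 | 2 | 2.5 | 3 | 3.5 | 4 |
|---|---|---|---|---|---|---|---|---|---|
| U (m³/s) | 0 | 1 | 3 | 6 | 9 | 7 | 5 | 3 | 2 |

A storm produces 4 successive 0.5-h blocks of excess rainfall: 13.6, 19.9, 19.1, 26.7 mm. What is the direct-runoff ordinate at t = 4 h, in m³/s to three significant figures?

By discrete convolution, Q_j = Σ (P_i / 10 mm) · U_{j−i}.
At t = 4 h (j=8): Q = (13.6/10)·2 + (19.9/10)·3 + (19.1/10)·5 + (26.7/10)·7 = 36.9 m³/s.

Q ≈ 36.9 m³/s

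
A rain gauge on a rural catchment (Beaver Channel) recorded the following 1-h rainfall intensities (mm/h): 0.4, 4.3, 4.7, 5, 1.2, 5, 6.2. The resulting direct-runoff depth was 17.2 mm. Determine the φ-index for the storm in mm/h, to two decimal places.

Only the 5 blocks with intensity above φ contribute runoff: 4.3, 4.7, 5, 5, 6.2 mm/h.
Σ(I−φ)·Δt = d  ⇒  (4.3+4.7+5+5+6.2 − 5φ)·1 = 17.2
φ = (25.20 − 17.2/1) / 5 = 1.60 mm/h.

φ ≈ 1.60 mm/h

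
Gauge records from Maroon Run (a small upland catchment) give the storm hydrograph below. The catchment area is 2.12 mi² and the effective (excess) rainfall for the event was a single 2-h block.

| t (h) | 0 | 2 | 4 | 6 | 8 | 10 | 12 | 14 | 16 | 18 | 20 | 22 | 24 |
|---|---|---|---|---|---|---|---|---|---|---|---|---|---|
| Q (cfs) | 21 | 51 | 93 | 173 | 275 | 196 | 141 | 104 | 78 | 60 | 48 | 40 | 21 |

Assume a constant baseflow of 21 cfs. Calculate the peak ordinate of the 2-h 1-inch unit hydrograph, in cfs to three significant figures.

Direct runoff: 0.0, 30.0, 72.0, 152.0, 254.0, 175.0, 120.0, 83.0, 57.0, 39.0, 27.0, 19.0, 0.0 cfs; ΣQ_DR = 1028 cfs, peak = 254.0 cfs.
Runoff depth d = ΣQ_DR·Δt / A = 1028 × 7200 / (2.12 mi²) = 1.503 in.
The 1-inch UH is the DRH scaled by (1 in)/d, so U_p = 254.0 × 1/1.503 = 169 cfs.

U_p ≈ 169 cfs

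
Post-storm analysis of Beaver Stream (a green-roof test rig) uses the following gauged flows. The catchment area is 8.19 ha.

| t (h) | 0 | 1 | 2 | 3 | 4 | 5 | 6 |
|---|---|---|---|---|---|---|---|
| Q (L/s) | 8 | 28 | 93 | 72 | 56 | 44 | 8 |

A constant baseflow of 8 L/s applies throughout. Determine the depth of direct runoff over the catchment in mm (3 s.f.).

Direct runoff: 0.0, 20.0, 85.0, 64.0, 48.0, 36.0, 0.0 L/s; ΣQ_DR = 253.0 L/s.
V = ΣQ_DR · Δt = 253.0 × 3600 s = 9.108 × 10^5 L.
Over A = 8.19 ha, depth = V / A = 11.1 mm.

d ≈ 11.1 mm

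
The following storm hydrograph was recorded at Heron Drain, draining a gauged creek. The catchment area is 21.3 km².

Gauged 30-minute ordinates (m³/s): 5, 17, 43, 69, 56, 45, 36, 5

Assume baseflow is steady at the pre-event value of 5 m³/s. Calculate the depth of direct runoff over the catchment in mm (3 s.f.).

d ≈ 19.9 mm

Direct runoff: 0.0, 12.0, 38.0, 64.0, 51.0, 40.0, 31.0, 0.0 m³/s; ΣQ_DR = 236.0 m³/s.
V = ΣQ_DR · Δt = 236.0 × 1800 s = 4.248 × 10^5 m³.
Over A = 21.3 km², depth = V / A = 19.9 mm.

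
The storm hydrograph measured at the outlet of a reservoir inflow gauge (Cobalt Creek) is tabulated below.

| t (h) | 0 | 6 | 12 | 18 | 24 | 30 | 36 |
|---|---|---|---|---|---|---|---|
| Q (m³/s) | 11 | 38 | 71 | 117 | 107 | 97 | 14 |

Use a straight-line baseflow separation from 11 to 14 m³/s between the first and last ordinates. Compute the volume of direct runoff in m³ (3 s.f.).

V ≈ 7.94 × 10^6 m³

Direct-runoff ordinates (Q − Q_b): 0.00, 26.50, 59.00, 104.50, 94.00, 83.50, 0.00 m³/s.
ΣQ_DR = 367.5 m³/s.
With Δt = 6 h = 21600 s, V = ΣQ_DR · Δt = 367.5 × 21600 = 7.94 × 10^6 m³.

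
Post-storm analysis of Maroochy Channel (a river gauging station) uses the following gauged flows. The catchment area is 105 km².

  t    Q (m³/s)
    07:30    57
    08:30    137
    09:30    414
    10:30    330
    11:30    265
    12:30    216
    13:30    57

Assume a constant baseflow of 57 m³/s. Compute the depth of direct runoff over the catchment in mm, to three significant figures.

d ≈ 36.9 mm

Direct runoff: 0.0, 80.0, 357.0, 273.0, 208.0, 159.0, 0.0 m³/s; ΣQ_DR = 1077 m³/s.
V = ΣQ_DR · Δt = 1077 × 3600 s = 3.877 × 10^6 m³.
Over A = 105 km², depth = V / A = 36.9 mm.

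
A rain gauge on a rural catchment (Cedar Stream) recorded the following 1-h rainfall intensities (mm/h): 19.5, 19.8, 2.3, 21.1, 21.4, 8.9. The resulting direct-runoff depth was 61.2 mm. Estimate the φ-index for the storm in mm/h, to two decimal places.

Only the 5 blocks with intensity above φ contribute runoff: 19.5, 19.8, 21.1, 21.4, 8.9 mm/h.
Σ(I−φ)·Δt = d  ⇒  (19.5+19.8+21.1+21.4+8.9 − 5φ)·1 = 61.2
φ = (90.70 − 61.2/1) / 5 = 5.90 mm/h.

φ ≈ 5.90 mm/h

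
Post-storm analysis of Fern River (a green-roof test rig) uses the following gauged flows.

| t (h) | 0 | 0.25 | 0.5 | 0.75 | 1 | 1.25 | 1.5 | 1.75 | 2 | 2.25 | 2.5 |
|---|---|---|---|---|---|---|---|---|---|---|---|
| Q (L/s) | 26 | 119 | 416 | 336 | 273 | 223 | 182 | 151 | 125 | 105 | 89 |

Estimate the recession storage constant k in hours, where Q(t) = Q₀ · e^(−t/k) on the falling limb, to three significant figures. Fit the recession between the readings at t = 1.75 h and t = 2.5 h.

k ≈ 1.42 h

On the falling limb, Q drops from 151 to 89 L/s between t = 1.75 h and t = 2.5 h (Δt = 0.75 h).
k = −Δt / ln(Q₂/Q₁) = −0.75 / ln(89/151) = 1.42 h.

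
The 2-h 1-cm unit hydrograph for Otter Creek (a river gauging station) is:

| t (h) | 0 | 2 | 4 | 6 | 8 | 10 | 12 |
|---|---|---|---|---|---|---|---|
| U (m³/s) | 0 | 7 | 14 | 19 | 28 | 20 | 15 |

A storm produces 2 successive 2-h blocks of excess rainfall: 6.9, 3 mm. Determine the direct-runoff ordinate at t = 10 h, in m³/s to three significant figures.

Q ≈ 22.2 m³/s

By discrete convolution, Q_j = Σ (P_i / 10 mm) · U_{j−i}.
At t = 10 h (j=5): Q = (6.9/10)·20 + (3/10)·28 = 22.2 m³/s.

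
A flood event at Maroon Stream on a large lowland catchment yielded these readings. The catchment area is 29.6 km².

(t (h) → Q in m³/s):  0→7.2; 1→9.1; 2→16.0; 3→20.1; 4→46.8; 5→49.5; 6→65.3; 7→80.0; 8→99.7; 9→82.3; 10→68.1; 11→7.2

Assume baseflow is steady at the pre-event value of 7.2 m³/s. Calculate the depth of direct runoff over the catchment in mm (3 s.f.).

d ≈ 56.5 mm

Direct runoff: 0.0, 1.9, 8.8, 12.9, 39.6, 42.3, 58.1, 72.8, 92.5, 75.1, 60.9, 0.0 m³/s; ΣQ_DR = 464.9 m³/s.
V = ΣQ_DR · Δt = 464.9 × 3600 s = 1.674 × 10^6 m³.
Over A = 29.6 km², depth = V / A = 56.5 mm.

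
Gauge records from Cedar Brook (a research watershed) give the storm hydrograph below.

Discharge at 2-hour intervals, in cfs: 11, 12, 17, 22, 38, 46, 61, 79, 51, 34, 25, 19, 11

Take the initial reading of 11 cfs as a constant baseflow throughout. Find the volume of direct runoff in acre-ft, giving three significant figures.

Direct-runoff ordinates (Q − Q_b): 0.0, 1.0, 6.0, 11.0, 27.0, 35.0, 50.0, 68.0, 40.0, 23.0, 14.0, 8.0, 0.0 cfs.
ΣQ_DR = 283.0 cfs.
With Δt = 2 h = 7200 s, V = ΣQ_DR · Δt = 283.0 × 7200 = 2.04 × 10^6 ft³ = 46.8 acre-ft.

V ≈ 46.8 acre-ft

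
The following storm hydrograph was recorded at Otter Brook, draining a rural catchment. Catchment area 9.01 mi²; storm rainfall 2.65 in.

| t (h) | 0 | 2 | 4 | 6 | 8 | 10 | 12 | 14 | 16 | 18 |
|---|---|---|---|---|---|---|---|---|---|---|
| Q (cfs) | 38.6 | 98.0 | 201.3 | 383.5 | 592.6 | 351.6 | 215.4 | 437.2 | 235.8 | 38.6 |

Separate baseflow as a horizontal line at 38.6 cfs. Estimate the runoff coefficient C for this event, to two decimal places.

C ≈ 0.29

ΣQ_DR = 2207 cfs; V = ΣQ_DR·Δt = 1.589 × 10^7 ft³.
Runoff depth d = V / A = 0.7590 in.
C = d / P = 0.7590 / 2.65 = 0.29.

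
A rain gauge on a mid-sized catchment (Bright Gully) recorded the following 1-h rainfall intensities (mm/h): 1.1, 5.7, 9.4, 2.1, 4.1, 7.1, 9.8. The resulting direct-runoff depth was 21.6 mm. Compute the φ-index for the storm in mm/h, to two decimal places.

Only the 5 blocks with intensity above φ contribute runoff: 5.7, 9.4, 4.1, 7.1, 9.8 mm/h.
Σ(I−φ)·Δt = d  ⇒  (5.7+9.4+4.1+7.1+9.8 − 5φ)·1 = 21.6
φ = (36.10 − 21.6/1) / 5 = 2.90 mm/h.

φ ≈ 2.90 mm/h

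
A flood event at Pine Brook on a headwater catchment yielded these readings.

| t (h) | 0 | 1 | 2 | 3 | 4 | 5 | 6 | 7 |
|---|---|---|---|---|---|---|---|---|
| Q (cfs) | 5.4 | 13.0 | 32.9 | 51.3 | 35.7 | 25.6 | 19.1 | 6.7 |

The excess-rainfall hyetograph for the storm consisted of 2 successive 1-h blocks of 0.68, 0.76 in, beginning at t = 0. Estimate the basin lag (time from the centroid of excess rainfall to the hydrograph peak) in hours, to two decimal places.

t_L ≈ 1.97 h

Centroid of excess rainfall: t_c = Σ P_i·t̄_i / ΣP_i = 1.0278 h (block centres at 0.5, 1.5 h).
Hydrograph peak occurs at t = 3 h, so basin lag t_L = 3 − 1.0278 = 1.97 h.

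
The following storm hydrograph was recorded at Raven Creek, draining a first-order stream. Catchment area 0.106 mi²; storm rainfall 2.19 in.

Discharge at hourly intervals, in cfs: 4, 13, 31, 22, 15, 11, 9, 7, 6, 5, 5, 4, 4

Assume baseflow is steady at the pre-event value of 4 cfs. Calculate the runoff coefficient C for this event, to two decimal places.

ΣQ_DR = 84.00 cfs; V = ΣQ_DR·Δt = 3.024 × 10^5 ft³.
Runoff depth d = V / A = 1.228 in.
C = d / P = 1.228 / 2.19 = 0.56.

C ≈ 0.56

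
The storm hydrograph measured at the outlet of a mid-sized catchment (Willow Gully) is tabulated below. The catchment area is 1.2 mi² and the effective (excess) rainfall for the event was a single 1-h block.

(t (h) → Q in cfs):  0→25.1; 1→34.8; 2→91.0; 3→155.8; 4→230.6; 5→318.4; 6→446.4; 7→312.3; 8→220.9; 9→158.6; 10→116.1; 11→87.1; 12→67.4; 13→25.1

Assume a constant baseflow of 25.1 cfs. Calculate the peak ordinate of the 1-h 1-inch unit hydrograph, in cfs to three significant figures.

U_p ≈ 168 cfs

Direct runoff: 0.0, 9.7, 65.9, 130.7, 205.5, 293.3, 421.3, 287.2, 195.8, 133.5, 91.0, 62.0, 42.3, 0.0 cfs; ΣQ_DR = 1938 cfs, peak = 421.3 cfs.
Runoff depth d = ΣQ_DR·Δt / A = 1938 × 3600 / (1.2 mi²) = 2.503 in.
The 1-inch UH is the DRH scaled by (1 in)/d, so U_p = 421.3 × 1/2.503 = 168 cfs.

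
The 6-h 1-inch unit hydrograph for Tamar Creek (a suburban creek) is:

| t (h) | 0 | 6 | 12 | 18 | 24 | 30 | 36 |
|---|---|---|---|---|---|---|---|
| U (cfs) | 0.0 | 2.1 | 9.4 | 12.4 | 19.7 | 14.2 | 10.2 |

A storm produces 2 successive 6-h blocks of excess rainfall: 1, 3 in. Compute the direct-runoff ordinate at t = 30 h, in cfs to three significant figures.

By discrete convolution, Q_j = Σ (P_i / 1 in) · U_{j−i}.
At t = 30 h (j=5): Q = (1/1)·14.2 + (3/1)·19.7 = 73.3 cfs.

Q ≈ 73.3 cfs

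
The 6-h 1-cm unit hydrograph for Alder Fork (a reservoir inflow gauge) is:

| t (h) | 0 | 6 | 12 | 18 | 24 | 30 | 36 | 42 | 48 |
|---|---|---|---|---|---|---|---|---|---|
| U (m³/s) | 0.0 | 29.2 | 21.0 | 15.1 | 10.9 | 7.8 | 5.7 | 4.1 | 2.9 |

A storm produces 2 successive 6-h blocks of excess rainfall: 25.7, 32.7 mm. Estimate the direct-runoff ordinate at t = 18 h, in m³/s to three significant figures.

Q ≈ 107 m³/s

By discrete convolution, Q_j = Σ (P_i / 10 mm) · U_{j−i}.
At t = 18 h (j=3): Q = (25.7/10)·15.1 + (32.7/10)·21.0 = 107 m³/s.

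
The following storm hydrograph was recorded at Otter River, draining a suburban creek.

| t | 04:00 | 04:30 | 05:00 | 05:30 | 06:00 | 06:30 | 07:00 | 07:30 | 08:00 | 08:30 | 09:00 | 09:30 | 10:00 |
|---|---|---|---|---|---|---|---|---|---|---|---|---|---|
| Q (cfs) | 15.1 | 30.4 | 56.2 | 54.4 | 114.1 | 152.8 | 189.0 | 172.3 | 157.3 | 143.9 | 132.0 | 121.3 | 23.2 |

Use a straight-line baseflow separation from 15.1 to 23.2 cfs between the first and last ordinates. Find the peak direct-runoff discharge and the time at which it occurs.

Q_p = 169.85 cfs at t = 07:00

Subtracting baseflow gives direct-runoff ordinates: 0.00, 14.62, 39.75, 37.27, 96.30, 134.32, 169.85, 152.47, 136.80, 122.72, 110.15, 98.78, 0.00 cfs.
The maximum is 169.85 cfs, occurring at the reading for t = 07:00.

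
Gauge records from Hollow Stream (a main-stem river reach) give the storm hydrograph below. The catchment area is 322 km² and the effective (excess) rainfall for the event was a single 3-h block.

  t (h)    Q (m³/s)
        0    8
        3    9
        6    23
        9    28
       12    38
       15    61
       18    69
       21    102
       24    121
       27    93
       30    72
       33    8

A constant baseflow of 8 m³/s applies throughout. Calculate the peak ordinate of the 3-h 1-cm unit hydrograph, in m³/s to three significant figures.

Direct runoff: 0.0, 1.0, 15.0, 20.0, 30.0, 53.0, 61.0, 94.0, 113.0, 85.0, 64.0, 0.0 m³/s; ΣQ_DR = 536.0 m³/s, peak = 113.0 m³/s.
Runoff depth d = ΣQ_DR·Δt / A = 536.0 × 10800 / (322 km²) = 17.98 mm.
The 1-cm UH is the DRH scaled by (10 mm)/d, so U_p = 113.0 × 10/17.98 = 62.9 m³/s.

U_p ≈ 62.9 m³/s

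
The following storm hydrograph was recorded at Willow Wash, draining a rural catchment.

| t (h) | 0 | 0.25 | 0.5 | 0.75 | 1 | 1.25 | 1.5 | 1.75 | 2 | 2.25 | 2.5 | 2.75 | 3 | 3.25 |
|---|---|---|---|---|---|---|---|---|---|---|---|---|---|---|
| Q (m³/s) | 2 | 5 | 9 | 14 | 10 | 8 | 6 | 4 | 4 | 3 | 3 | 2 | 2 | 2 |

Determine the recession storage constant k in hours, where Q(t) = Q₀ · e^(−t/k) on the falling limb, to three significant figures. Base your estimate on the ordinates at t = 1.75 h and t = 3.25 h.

On the falling limb, Q drops from 4 to 2 m³/s between t = 1.75 h and t = 3.25 h (Δt = 1.5 h).
k = −Δt / ln(Q₂/Q₁) = −1.5 / ln(2/4) = 2.16 h.

k ≈ 2.16 h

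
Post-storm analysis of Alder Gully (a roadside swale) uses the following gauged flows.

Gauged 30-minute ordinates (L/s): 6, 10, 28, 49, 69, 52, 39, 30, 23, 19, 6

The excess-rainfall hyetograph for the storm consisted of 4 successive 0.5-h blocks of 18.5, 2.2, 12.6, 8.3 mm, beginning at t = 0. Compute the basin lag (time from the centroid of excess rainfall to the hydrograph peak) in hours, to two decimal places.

Centroid of excess rainfall: t_c = Σ P_i·t̄_i / ΣP_i = 0.8786 h (block centres at 0.25, 0.75, 1.25, 1.75 h).
Hydrograph peak occurs at t = 2 h, so basin lag t_L = 2 − 0.8786 = 1.12 h.

t_L ≈ 1.12 h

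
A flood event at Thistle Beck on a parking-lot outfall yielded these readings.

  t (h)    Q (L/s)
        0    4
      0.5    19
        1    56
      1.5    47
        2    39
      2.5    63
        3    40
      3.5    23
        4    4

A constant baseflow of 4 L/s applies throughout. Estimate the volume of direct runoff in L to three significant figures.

Direct-runoff ordinates (Q − Q_b): 0.0, 15.0, 52.0, 43.0, 35.0, 59.0, 36.0, 19.0, 0.0 L/s.
ΣQ_DR = 259.0 L/s.
With Δt = 0.5 h = 1800 s, V = ΣQ_DR · Δt = 259.0 × 1800 = 4.66 × 10^5 L.

V ≈ 4.66 × 10^5 L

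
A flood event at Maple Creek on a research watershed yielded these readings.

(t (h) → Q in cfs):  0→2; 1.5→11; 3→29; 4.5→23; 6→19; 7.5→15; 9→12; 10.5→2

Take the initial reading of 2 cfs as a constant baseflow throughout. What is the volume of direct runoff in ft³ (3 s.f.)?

V ≈ 5.24 × 10^5 ft³

Direct-runoff ordinates (Q − Q_b): 0.0, 9.0, 27.0, 21.0, 17.0, 13.0, 10.0, 0.0 cfs.
ΣQ_DR = 97.00 cfs.
With Δt = 1.5 h = 5400 s, V = ΣQ_DR · Δt = 97.00 × 5400 = 5.24 × 10^5 ft³.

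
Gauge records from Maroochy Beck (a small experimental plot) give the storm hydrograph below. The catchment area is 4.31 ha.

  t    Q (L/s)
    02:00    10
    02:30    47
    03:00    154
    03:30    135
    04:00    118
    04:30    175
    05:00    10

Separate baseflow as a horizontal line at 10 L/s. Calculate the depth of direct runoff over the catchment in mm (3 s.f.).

d ≈ 24.2 mm

Direct runoff: 0.0, 37.0, 144.0, 125.0, 108.0, 165.0, 0.0 L/s; ΣQ_DR = 579.0 L/s.
V = ΣQ_DR · Δt = 579.0 × 1800 s = 1.042 × 10^6 L.
Over A = 4.31 ha, depth = V / A = 24.2 mm.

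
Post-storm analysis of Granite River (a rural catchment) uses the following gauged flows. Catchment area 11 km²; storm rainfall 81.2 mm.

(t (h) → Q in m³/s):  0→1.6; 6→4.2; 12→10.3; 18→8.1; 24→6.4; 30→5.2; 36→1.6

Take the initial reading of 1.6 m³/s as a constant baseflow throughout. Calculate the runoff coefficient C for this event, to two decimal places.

C ≈ 0.63

ΣQ_DR = 26.20 m³/s; V = ΣQ_DR·Δt = 5.659 × 10^5 m³.
Runoff depth d = V / A = 51.45 mm.
C = d / P = 51.45 / 81.2 = 0.63.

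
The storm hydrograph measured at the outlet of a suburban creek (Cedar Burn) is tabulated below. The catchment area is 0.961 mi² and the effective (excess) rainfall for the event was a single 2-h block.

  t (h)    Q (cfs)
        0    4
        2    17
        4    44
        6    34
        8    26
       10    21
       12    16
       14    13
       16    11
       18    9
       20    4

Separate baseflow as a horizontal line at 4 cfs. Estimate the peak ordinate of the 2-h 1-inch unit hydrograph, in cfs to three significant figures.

Direct runoff: 0.0, 13.0, 40.0, 30.0, 22.0, 17.0, 12.0, 9.0, 7.0, 5.0, 0.0 cfs; ΣQ_DR = 155.0 cfs, peak = 40.0 cfs.
Runoff depth d = ΣQ_DR·Δt / A = 155.0 × 7200 / (0.961 mi²) = 0.4999 in.
The 1-inch UH is the DRH scaled by (1 in)/d, so U_p = 40.0 × 1/0.4999 = 80.0 cfs.

U_p ≈ 80.0 cfs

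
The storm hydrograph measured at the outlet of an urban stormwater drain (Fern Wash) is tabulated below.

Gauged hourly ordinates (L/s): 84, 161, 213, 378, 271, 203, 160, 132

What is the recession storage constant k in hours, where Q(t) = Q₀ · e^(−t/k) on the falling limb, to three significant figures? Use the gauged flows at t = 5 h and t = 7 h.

k ≈ 4.65 h

On the falling limb, Q drops from 203 to 132 L/s between t = 5 h and t = 7 h (Δt = 2 h).
k = −Δt / ln(Q₂/Q₁) = −2 / ln(132/203) = 4.65 h.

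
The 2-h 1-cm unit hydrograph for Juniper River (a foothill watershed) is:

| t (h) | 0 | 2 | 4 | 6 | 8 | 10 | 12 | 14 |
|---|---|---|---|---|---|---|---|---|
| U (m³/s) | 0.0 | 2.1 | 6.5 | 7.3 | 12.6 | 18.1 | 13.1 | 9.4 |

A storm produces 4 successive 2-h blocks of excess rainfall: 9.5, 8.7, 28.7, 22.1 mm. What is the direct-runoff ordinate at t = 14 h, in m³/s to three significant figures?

Q ≈ 100 m³/s

By discrete convolution, Q_j = Σ (P_i / 10 mm) · U_{j−i}.
At t = 14 h (j=7): Q = (9.5/10)·9.4 + (8.7/10)·13.1 + (28.7/10)·18.1 + (22.1/10)·12.6 = 100 m³/s.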